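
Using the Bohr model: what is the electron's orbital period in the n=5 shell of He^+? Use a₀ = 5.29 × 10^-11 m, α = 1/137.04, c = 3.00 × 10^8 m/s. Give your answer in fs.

4.74 fs

r = n²a₀/Z = 5²·5.29 × 10^-11/2 = 6.61 × 10^-10 m
v = Zαc/n = 2·0.00730·3.00 × 10^8/5 = 8.76 × 10^5 m/s
T = 2πr/v = 4.74 × 10^-15 s = 4.74 fs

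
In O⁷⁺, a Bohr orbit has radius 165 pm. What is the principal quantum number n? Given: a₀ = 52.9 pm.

5

r_n = n²a₀/Z ⇒ n² = rZ/a₀ = 165 × 8 / 52.9 ≈ 24.95
n = 5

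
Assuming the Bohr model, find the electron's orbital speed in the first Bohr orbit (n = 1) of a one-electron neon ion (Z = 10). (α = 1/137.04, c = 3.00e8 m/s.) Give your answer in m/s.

2.19e7 m/s

v_n = Zαc/n = 10 × 0.00730 × 3.00e8 / 1
    = 2.19e7 m/s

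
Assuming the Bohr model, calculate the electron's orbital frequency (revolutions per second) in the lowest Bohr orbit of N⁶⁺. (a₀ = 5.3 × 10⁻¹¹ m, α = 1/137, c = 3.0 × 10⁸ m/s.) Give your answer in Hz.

r = n²a₀/Z = 7.6 × 10⁻¹² m, v = Zαc/n = 1.5 × 10⁷ m/s
f = v/(2πr) = 3.2 × 10¹⁷ Hz

3.2 × 10¹⁷ Hz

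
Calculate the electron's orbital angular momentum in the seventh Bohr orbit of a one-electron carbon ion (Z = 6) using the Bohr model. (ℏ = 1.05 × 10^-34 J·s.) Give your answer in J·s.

L_n = nℏ = 7 × 1.05 × 10^-34 = 7.35 × 10^-34 J·s

7.35 × 10^-34 J·s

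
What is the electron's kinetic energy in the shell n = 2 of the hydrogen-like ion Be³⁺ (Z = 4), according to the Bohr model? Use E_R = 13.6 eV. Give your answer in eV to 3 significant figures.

For a Coulomb orbit the virial theorem gives K = −E_n.
E_n = −E_R·Z²/n², so K = E_R·Z²/n² = 13.6 × 4²/2² = 54.4 eV

54.4 eV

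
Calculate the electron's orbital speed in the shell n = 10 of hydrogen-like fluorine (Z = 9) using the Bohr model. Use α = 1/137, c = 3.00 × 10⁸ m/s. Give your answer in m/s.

1.97 × 10⁶ m/s

v_n = Zαc/n = 9 × 0.00730 × 3.00 × 10⁸ / 10
    = 1.97 × 10⁶ m/s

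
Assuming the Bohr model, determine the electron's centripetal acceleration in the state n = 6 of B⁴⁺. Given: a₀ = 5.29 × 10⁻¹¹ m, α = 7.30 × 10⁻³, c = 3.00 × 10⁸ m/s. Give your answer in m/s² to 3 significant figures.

8.74 × 10²¹ m/s²

r = n²a₀/Z = 3.81 × 10⁻¹⁰ m, v = Zαc/n = 1.82 × 10⁶ m/s
a = v²/r = (1.82 × 10⁶)² / 3.81 × 10⁻¹⁰ = 8.74 × 10²¹ m/s²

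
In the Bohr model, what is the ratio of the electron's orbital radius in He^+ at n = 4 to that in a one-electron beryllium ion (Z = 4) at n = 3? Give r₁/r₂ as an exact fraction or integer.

32/9

r ∝ Z^-1 · n^2
r₁/r₂ = (2/4)^-1 · (4/3)^2 = 32/9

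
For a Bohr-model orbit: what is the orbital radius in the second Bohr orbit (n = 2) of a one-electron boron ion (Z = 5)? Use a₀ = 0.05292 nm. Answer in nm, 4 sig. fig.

r_n = n²a₀/Z = 2² × 0.05292 / 5
    = 4 × 0.05292 / 5 = 0.04234 nm

0.04234 nm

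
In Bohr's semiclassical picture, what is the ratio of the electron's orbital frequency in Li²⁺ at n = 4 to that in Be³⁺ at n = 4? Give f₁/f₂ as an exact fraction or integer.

9/16

f ∝ Z^2 · n^-3
f₁/f₂ = (3/4)^2 · (4/4)^-3 = 9/16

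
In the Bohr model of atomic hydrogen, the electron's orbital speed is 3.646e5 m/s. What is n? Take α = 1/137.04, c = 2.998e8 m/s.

6

v_n = Zαc/n ⇒ n = Zαc/v = 1 × 0.007297 × 2.998e8 / 3.646e5 ≈ 6.00
n = 6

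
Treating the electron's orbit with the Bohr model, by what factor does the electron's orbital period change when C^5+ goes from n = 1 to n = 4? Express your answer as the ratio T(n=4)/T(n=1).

T ∝ Z^-2 · n^3; with Z fixed, T ∝ n^3.
T(n=4)/T(n=1) = (4/1)^3 = 64

64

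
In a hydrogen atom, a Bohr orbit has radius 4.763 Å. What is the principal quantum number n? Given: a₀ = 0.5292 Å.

3

r_n = n²a₀/Z ⇒ n² = rZ/a₀ = 4.763 × 1 / 0.5292 ≈ 9.00
n = 3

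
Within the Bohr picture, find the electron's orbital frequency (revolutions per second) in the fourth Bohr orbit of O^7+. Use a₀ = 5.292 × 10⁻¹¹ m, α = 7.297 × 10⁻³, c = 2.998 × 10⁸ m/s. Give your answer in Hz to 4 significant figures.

r = n²a₀/Z = 1.058 × 10⁻¹⁰ m, v = Zαc/n = 4.375 × 10⁶ m/s
f = v/(2πr) = 6.579 × 10¹⁵ Hz

6.579 × 10¹⁵ Hz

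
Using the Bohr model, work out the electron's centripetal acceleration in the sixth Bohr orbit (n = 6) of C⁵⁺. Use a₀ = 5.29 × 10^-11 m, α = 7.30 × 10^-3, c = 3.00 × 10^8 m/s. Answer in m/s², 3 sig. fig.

1.51 × 10^22 m/s²

r = n²a₀/Z = 3.17 × 10^-10 m, v = Zαc/n = 2.19 × 10^6 m/s
a = v²/r = (2.19 × 10^6)² / 3.17 × 10^-10 = 1.51 × 10^22 m/s²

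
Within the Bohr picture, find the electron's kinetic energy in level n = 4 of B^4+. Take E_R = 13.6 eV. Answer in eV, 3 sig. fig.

For a Coulomb orbit the virial theorem gives K = −E_n.
E_n = −E_R·Z²/n², so K = E_R·Z²/n² = 13.6 × 5²/4² = 21.2 eV

21.2 eV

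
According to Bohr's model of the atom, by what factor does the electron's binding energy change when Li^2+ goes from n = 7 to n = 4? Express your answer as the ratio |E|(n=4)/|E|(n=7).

|E| ∝ Z^2 · n^-2; with Z fixed, |E| ∝ n^-2.
|E|(n=4)/|E|(n=7) = (4/7)^-2 = 49/16

49/16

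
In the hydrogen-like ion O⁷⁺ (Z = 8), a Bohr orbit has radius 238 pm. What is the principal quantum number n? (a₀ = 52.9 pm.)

6

r_n = n²a₀/Z ⇒ n² = rZ/a₀ = 238 × 8 / 52.9 ≈ 35.99
n = 6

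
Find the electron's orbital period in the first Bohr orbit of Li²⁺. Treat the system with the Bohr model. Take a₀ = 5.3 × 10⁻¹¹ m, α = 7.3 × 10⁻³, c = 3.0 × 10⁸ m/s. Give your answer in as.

17 as

r = n²a₀/Z = 1²·5.3 × 10⁻¹¹/3 = 1.8 × 10⁻¹¹ m
v = Zαc/n = 3·0.0073·3.0 × 10⁸/1 = 6.6 × 10⁶ m/s
T = 2πr/v = 1.7 × 10⁻¹⁷ s = 17 as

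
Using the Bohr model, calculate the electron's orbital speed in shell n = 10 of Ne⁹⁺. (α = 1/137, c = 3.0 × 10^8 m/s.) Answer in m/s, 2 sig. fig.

2.2 × 10^6 m/s

v_n = Zαc/n = 10 × 0.0073 × 3.0 × 10^8 / 10
    = 2.2 × 10^6 m/s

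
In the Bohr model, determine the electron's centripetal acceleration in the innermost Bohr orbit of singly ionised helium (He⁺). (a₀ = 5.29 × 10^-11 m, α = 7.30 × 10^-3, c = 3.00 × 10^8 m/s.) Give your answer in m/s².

r = n²a₀/Z = 2.65 × 10^-11 m, v = Zαc/n = 4.38 × 10^6 m/s
a = v²/r = (4.38 × 10^6)² / 2.65 × 10^-11 = 7.25 × 10^23 m/s²

7.25 × 10^23 m/s²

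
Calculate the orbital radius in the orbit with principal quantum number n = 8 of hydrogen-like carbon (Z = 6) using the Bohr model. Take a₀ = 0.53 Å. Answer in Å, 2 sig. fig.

5.7 Å

r_n = n²a₀/Z = 8² × 0.53 / 6
    = 64 × 0.53 / 6 = 5.7 Å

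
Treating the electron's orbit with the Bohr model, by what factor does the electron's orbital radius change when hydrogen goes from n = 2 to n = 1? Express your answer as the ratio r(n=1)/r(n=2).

r ∝ Z^-1 · n^2; with Z fixed, r ∝ n^2.
r(n=1)/r(n=2) = (1/2)^2 = 1/4

1/4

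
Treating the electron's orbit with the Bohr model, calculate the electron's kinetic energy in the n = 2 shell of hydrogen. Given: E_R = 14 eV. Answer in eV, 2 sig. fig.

3.5 eV

For a Coulomb orbit the virial theorem gives K = −E_n.
E_n = −E_R·Z²/n², so K = E_R·Z²/n² = 14 × 1²/2² = 3.5 eV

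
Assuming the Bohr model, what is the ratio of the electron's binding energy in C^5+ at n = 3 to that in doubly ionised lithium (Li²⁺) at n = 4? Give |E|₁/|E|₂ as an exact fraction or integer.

|E| ∝ Z^2 · n^-2
|E|₁/|E|₂ = (6/3)^2 · (3/4)^-2 = 64/9

64/9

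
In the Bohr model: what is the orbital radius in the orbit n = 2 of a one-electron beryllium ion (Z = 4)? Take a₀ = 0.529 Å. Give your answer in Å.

r_n = n²a₀/Z = 2² × 0.529 / 4
    = 4 × 0.529 / 4 = 0.529 Å

0.529 Å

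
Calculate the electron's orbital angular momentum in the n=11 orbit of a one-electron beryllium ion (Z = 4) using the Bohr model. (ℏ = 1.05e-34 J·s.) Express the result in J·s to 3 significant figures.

1.16e-33 J·s

L_n = nℏ = 11 × 1.05e-34 = 1.16e-33 J·s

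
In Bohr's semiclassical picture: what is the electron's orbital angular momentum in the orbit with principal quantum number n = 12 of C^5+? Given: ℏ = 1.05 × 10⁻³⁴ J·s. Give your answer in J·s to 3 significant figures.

L_n = nℏ = 12 × 1.05 × 10⁻³⁴ = 1.26 × 10⁻³³ J·s

1.26 × 10⁻³³ J·s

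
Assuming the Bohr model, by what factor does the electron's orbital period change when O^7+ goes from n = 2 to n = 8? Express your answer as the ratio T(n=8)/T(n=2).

64

T ∝ Z^-2 · n^3; with Z fixed, T ∝ n^3.
T(n=8)/T(n=2) = (8/2)^3 = 64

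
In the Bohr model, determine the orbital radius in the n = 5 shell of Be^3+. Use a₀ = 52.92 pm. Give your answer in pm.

330.8 pm

r_n = n²a₀/Z = 5² × 52.92 / 4
    = 25 × 52.92 / 4 = 330.8 pm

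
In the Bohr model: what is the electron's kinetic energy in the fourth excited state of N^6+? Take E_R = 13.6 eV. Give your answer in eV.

26.7 eV

For a Coulomb orbit the virial theorem gives K = −E_n.
E_n = −E_R·Z²/n², so K = E_R·Z²/n² = 13.6 × 7²/5² = 26.7 eV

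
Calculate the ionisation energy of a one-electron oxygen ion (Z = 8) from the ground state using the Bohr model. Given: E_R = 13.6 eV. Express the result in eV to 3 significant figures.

870 eV

E_n = −E_R·Z²/n² = −13.6 × 8²/1² eV = -870 eV
Ionisation energy = −E_n = 870 eV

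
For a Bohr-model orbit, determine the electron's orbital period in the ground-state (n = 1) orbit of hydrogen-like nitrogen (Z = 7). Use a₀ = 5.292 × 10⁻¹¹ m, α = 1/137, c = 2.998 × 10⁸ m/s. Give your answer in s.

3.101 × 10⁻¹⁸ s

r = n²a₀/Z = 1²·5.292 × 10⁻¹¹/7 = 7.560 × 10⁻¹² m
v = Zαc/n = 7·0.007299·2.998 × 10⁸/1 = 1.532 × 10⁷ m/s
T = 2πr/v = 3.101 × 10⁻¹⁸ s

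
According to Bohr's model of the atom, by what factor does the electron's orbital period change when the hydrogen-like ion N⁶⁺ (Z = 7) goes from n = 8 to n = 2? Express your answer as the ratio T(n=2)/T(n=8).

T ∝ Z^-2 · n^3; with Z fixed, T ∝ n^3.
T(n=2)/T(n=8) = (2/8)^3 = 1/64

1/64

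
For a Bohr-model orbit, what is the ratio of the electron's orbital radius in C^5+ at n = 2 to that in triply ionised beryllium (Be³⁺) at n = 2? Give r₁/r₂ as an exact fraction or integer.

2/3

r ∝ Z^-1 · n^2
r₁/r₂ = (6/4)^-1 · (2/2)^2 = 2/3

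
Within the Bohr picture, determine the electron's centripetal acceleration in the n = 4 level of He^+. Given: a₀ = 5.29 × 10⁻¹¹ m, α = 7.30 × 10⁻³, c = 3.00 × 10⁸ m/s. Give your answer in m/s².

r = n²a₀/Z = 4.23 × 10⁻¹⁰ m, v = Zαc/n = 1.09 × 10⁶ m/s
a = v²/r = (1.09 × 10⁶)² / 4.23 × 10⁻¹⁰ = 2.83 × 10²¹ m/s²

2.83 × 10²¹ m/s²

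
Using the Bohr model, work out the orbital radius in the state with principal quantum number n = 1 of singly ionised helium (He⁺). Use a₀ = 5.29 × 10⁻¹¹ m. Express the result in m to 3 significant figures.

2.65 × 10⁻¹¹ m

r_n = n²a₀/Z = 1² × 5.29 × 10⁻¹¹ / 2
    = 1 × 5.29 × 10⁻¹¹ / 2 = 2.65 × 10⁻¹¹ m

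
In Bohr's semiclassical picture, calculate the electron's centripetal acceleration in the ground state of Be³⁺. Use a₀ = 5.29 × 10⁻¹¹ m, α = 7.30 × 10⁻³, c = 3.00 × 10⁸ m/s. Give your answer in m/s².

r = n²a₀/Z = 1.32 × 10⁻¹¹ m, v = Zαc/n = 8.76 × 10⁶ m/s
a = v²/r = (8.76 × 10⁶)² / 1.32 × 10⁻¹¹ = 5.80 × 10²⁴ m/s²

5.80 × 10²⁴ m/s²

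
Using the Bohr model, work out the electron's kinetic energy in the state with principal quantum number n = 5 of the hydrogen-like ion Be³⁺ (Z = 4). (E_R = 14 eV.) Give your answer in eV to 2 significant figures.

For a Coulomb orbit the virial theorem gives K = −E_n.
E_n = −E_R·Z²/n², so K = E_R·Z²/n² = 14 × 4²/5² = 9.0 eV

9.0 eV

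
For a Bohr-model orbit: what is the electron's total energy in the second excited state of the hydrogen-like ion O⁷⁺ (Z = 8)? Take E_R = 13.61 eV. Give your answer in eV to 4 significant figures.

E_n = −E_R·Z²/n² = −13.61 × 8²/3² = -96.78 eV

-96.78 eV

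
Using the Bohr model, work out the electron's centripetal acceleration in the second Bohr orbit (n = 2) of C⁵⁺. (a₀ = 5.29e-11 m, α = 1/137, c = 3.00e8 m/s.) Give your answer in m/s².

1.22e24 m/s²

r = n²a₀/Z = 3.53e-11 m, v = Zαc/n = 6.57e6 m/s
a = v²/r = (6.57e6)² / 3.53e-11 = 1.22e24 m/s²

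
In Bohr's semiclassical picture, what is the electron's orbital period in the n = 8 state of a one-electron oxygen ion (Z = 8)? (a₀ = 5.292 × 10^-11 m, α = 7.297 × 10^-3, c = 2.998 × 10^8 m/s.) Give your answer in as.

1216 as

r = n²a₀/Z = 8²·5.292 × 10^-11/8 = 4.234 × 10^-10 m
v = Zαc/n = 8·0.007297·2.998 × 10^8/8 = 2.188 × 10^6 m/s
T = 2πr/v = 1.216 × 10^-15 s = 1216 as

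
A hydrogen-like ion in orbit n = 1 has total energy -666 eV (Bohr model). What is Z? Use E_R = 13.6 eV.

E_n = −E_R Z²/n² ⇒ Z² = −E_n n²/E_R = 666 × 1² / 13.6 ≈ 48.97
Z = 7

7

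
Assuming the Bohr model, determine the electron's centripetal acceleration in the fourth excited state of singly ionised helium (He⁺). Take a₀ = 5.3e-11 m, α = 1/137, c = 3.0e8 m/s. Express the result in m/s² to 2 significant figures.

1.2e21 m/s²

r = n²a₀/Z = 6.6e-10 m, v = Zαc/n = 8.8e5 m/s
a = v²/r = (8.8e5)² / 6.6e-10 = 1.2e21 m/s²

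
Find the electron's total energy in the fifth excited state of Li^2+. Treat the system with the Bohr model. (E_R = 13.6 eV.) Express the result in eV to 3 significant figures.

E_n = −E_R·Z²/n² = −13.6 × 3²/6² = -3.40 eV

-3.40 eV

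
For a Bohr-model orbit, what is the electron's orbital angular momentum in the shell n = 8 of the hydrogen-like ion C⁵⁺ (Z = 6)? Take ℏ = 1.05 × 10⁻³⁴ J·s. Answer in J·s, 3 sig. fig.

L_n = nℏ = 8 × 1.05 × 10⁻³⁴ = 8.40 × 10⁻³⁴ J·s

8.40 × 10⁻³⁴ J·s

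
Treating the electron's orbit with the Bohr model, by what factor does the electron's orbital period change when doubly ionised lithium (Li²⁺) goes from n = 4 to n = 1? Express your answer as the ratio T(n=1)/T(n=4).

1/64

T ∝ Z^-2 · n^3; with Z fixed, T ∝ n^3.
T(n=1)/T(n=4) = (1/4)^3 = 1/64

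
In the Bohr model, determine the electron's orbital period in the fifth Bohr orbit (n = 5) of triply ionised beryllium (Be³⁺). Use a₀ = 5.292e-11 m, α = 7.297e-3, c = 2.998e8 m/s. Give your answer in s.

r = n²a₀/Z = 5²·5.292e-11/4 = 3.308e-10 m
v = Zαc/n = 4·0.007297·2.998e8/5 = 1.750e6 m/s
T = 2πr/v = 1.187e-15 s

1.187e-15 s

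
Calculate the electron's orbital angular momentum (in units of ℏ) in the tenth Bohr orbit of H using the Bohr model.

L_n = nℏ, so L/ℏ = n = 10.

10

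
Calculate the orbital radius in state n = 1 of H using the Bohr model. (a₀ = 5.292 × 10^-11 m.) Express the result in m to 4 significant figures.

5.292 × 10^-11 m

r_n = n²a₀/Z = 1² × 5.292 × 10^-11 / 1
    = 1 × 5.292 × 10^-11 / 1 = 5.292 × 10^-11 m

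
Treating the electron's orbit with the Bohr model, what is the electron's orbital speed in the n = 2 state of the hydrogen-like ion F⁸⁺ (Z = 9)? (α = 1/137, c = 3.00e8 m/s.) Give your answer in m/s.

9.85e6 m/s

v_n = Zαc/n = 9 × 0.00730 × 3.00e8 / 2
    = 9.85e6 m/s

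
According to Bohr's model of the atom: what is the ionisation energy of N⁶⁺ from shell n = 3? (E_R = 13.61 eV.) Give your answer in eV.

E_n = −E_R·Z²/n² = −13.61 × 7²/3² eV = -74.10 eV
Ionisation energy = −E_n = 74.10 eV

74.10 eV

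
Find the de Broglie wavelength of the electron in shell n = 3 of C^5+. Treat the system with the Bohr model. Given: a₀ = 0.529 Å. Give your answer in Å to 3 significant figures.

The Bohr quantisation condition is nλ = 2πr_n.
r_n = n²a₀/Z = 0.793 Å
λ = 2πr_n/n = 2π·0.793/3 = 1.66 Å

1.66 Å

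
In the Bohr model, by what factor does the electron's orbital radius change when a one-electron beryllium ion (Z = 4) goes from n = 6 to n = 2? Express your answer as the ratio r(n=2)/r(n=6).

r ∝ Z^-1 · n^2; with Z fixed, r ∝ n^2.
r(n=2)/r(n=6) = (2/6)^2 = 1/9

1/9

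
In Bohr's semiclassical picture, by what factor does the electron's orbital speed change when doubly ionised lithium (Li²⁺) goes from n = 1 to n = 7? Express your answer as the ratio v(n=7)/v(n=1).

v ∝ Z^1 · n^-1; with Z fixed, v ∝ n^-1.
v(n=7)/v(n=1) = (7/1)^-1 = 1/7

1/7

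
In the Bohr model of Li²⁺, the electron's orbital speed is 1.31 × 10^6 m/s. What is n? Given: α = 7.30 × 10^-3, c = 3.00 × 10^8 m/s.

v_n = Zαc/n ⇒ n = Zαc/v = 3 × 0.00730 × 3.00 × 10^8 / 1.31 × 10^6 ≈ 5.02
n = 5

5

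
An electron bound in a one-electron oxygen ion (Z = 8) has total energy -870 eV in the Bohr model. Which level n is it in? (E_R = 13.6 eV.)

E_n = −E_R Z²/n² ⇒ n² = E_R Z²/(−E_n) = 13.6 × 8² / 870 ≈ 1.00
n = 1

1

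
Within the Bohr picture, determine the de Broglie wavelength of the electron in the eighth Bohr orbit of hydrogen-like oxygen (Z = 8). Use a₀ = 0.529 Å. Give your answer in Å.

3.32 Å

The Bohr quantisation condition is nλ = 2πr_n.
r_n = n²a₀/Z = 4.23 Å
λ = 2πr_n/n = 2π·4.23/8 = 3.32 Å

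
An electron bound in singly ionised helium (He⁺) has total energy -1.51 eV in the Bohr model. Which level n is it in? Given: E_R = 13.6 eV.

E_n = −E_R Z²/n² ⇒ n² = E_R Z²/(−E_n) = 13.6 × 2² / 1.51 ≈ 36.03
n = 6

6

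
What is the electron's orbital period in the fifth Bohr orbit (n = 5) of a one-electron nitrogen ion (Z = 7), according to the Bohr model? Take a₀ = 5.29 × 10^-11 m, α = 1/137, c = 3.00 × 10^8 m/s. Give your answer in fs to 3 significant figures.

0.387 fs

r = n²a₀/Z = 5²·5.29 × 10^-11/7 = 1.89 × 10^-10 m
v = Zαc/n = 7·0.00730·3.00 × 10^8/5 = 3.07 × 10^6 m/s
T = 2πr/v = 3.87 × 10^-16 s = 0.387 fs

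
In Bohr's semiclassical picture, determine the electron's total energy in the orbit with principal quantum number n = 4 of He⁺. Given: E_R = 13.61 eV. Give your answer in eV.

-3.402 eV

E_n = −E_R·Z²/n² = −13.61 × 2²/4² = -3.402 eV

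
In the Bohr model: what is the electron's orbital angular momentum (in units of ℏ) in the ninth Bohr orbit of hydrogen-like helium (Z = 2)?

L_n = nℏ, so L/ℏ = n = 9.

9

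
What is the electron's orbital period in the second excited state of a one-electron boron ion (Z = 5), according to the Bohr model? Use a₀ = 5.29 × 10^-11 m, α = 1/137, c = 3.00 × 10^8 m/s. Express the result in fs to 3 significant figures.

0.164 fs

r = n²a₀/Z = 3²·5.29 × 10^-11/5 = 9.52 × 10^-11 m
v = Zαc/n = 5·0.00730·3.00 × 10^8/3 = 3.65 × 10^6 m/s
T = 2πr/v = 1.64 × 10^-16 s = 0.164 fs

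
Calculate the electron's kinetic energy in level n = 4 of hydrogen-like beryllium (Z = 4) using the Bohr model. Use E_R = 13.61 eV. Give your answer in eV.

For a Coulomb orbit the virial theorem gives K = −E_n.
E_n = −E_R·Z²/n², so K = E_R·Z²/n² = 13.61 × 4²/4² = 13.61 eV

13.61 eV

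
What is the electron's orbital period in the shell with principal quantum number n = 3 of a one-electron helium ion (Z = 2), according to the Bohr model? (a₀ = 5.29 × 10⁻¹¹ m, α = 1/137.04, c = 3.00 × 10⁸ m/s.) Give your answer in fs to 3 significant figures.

1.02 fs

r = n²a₀/Z = 3²·5.29 × 10⁻¹¹/2 = 2.38 × 10⁻¹⁰ m
v = Zαc/n = 2·0.00730·3.00 × 10⁸/3 = 1.46 × 10⁶ m/s
T = 2πr/v = 1.02 × 10⁻¹⁵ s = 1.02 fs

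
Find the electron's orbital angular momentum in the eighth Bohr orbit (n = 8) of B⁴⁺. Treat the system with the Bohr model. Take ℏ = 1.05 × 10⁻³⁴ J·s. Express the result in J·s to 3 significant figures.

L_n = nℏ = 8 × 1.05 × 10⁻³⁴ = 8.40 × 10⁻³⁴ J·s

8.40 × 10⁻³⁴ J·s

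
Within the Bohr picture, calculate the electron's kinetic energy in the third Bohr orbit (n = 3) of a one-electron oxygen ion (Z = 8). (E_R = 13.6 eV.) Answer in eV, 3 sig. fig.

96.7 eV

For a Coulomb orbit the virial theorem gives K = −E_n.
E_n = −E_R·Z²/n², so K = E_R·Z²/n² = 13.6 × 8²/3² = 96.7 eV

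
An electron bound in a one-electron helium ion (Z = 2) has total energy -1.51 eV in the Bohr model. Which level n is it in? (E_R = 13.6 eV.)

E_n = −E_R Z²/n² ⇒ n² = E_R Z²/(−E_n) = 13.6 × 2² / 1.51 ≈ 36.03
n = 6

6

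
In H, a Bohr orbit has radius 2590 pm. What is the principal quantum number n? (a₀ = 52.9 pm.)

r_n = n²a₀/Z ⇒ n² = rZ/a₀ = 2590 × 1 / 52.9 ≈ 48.96
n = 7

7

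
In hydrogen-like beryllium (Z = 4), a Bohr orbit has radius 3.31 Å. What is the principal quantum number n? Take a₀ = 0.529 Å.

r_n = n²a₀/Z ⇒ n² = rZ/a₀ = 3.31 × 4 / 0.529 ≈ 25.03
n = 5

5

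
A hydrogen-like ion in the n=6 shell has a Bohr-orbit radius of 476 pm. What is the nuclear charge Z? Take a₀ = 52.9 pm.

r_n = n²a₀/Z ⇒ Z = n²a₀/r = 6² × 52.9 / 476 ≈ 4.00
Z = 4

4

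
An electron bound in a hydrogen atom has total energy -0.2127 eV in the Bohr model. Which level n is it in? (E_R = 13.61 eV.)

E_n = −E_R Z²/n² ⇒ n² = E_R Z²/(−E_n) = 13.61 × 1² / 0.2127 ≈ 63.99
n = 8

8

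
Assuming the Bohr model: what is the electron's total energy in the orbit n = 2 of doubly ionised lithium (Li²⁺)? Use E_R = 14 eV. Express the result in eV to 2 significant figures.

-32 eV

E_n = −E_R·Z²/n² = −14 × 3²/2² = -32 eV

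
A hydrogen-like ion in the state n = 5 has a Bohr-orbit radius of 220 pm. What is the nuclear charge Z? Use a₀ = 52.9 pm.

6

r_n = n²a₀/Z ⇒ Z = n²a₀/r = 5² × 52.9 / 220 ≈ 6.01
Z = 6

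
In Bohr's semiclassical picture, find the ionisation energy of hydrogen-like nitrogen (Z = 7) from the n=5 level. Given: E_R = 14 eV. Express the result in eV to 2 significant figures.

E_n = −E_R·Z²/n² = −14 × 7²/5² eV = -27 eV
Ionisation energy = −E_n = 27 eV

27 eV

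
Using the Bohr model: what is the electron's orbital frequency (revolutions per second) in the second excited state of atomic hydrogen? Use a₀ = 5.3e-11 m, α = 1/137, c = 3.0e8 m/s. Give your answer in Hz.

2.4e14 Hz

r = n²a₀/Z = 4.8e-10 m, v = Zαc/n = 7.3e5 m/s
f = v/(2πr) = 2.4e14 Hz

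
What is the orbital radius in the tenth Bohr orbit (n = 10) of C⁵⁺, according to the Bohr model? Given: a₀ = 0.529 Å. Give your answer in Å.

r_n = n²a₀/Z = 10² × 0.529 / 6
    = 100 × 0.529 / 6 = 8.82 Å

8.82 Å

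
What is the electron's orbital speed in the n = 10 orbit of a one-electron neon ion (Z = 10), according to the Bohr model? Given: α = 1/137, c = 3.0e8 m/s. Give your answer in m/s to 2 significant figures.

v_n = Zαc/n = 10 × 0.0073 × 3.0e8 / 10
    = 2.2e6 m/s

2.2e6 m/s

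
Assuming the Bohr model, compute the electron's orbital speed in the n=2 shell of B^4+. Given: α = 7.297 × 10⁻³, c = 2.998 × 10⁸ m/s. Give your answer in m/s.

5.469 × 10⁶ m/s

v_n = Zαc/n = 5 × 0.007297 × 2.998 × 10⁸ / 2
    = 5.469 × 10⁶ m/s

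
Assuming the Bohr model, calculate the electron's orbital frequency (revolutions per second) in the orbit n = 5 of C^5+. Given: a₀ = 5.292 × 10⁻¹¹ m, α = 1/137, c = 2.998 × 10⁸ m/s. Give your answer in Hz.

1.895 × 10¹⁵ Hz

r = n²a₀/Z = 2.205 × 10⁻¹⁰ m, v = Zαc/n = 2.626 × 10⁶ m/s
f = v/(2πr) = 1.895 × 10¹⁵ Hz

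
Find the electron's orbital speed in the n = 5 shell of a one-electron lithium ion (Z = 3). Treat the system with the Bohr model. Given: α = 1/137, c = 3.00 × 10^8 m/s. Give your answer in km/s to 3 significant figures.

1310 km/s

v_n = Zαc/n = 3 × 0.00730 × 3.00 × 10^8 / 5
    = 1310 km/s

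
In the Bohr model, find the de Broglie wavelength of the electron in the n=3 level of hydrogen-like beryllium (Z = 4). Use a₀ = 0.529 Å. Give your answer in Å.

The Bohr quantisation condition is nλ = 2πr_n.
r_n = n²a₀/Z = 1.19 Å
λ = 2πr_n/n = 2π·1.19/3 = 2.49 Å

2.49 Å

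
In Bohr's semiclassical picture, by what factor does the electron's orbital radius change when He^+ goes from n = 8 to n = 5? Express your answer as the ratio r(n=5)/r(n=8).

25/64

r ∝ Z^-1 · n^2; with Z fixed, r ∝ n^2.
r(n=5)/r(n=8) = (5/8)^2 = 25/64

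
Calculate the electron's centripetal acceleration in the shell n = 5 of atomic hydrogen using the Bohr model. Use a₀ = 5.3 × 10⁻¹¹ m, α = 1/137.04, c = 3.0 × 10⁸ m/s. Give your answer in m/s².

1.4 × 10²⁰ m/s²

r = n²a₀/Z = 1.3 × 10⁻⁹ m, v = Zαc/n = 4.4 × 10⁵ m/s
a = v²/r = (4.4 × 10⁵)² / 1.3 × 10⁻⁹ = 1.4 × 10²⁰ m/s²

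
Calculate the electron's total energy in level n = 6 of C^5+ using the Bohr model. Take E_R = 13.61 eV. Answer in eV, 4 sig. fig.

-13.61 eV

E_n = −E_R·Z²/n² = −13.61 × 6²/6² = -13.61 eV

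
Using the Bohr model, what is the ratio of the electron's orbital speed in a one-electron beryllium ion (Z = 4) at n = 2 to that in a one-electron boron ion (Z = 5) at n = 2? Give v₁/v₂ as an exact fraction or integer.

v ∝ Z^1 · n^-1
v₁/v₂ = (4/5)^1 · (2/2)^-1 = 4/5

4/5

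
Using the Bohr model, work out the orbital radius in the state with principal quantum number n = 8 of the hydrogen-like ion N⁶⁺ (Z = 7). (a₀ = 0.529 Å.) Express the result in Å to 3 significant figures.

4.84 Å

r_n = n²a₀/Z = 8² × 0.529 / 7
    = 64 × 0.529 / 7 = 4.84 Å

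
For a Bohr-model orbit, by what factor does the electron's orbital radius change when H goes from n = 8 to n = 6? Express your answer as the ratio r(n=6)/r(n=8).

9/16

r ∝ Z^-1 · n^2; with Z fixed, r ∝ n^2.
r(n=6)/r(n=8) = (6/8)^2 = 9/16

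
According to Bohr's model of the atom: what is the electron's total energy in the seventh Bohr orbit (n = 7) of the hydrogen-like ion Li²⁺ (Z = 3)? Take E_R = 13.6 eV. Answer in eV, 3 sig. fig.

-2.50 eV

E_n = −E_R·Z²/n² = −13.6 × 3²/7² = -2.50 eV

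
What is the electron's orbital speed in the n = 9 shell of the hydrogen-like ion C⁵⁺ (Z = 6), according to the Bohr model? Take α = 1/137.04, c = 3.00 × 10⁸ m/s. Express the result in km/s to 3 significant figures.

v_n = Zαc/n = 6 × 0.00730 × 3.00 × 10⁸ / 9
    = 1460 km/s

1460 km/s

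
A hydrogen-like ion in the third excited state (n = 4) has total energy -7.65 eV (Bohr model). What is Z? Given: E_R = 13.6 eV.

3

E_n = −E_R Z²/n² ⇒ Z² = −E_n n²/E_R = 7.65 × 4² / 13.6 ≈ 9.00
Z = 3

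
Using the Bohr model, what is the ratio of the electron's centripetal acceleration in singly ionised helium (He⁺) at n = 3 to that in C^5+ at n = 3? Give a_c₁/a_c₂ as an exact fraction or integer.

a_c ∝ Z^3 · n^-4
a_c₁/a_c₂ = (2/6)^3 · (3/3)^-4 = 1/27

1/27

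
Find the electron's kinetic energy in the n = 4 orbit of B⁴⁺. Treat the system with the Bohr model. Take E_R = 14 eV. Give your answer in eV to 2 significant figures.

For a Coulomb orbit the virial theorem gives K = −E_n.
E_n = −E_R·Z²/n², so K = E_R·Z²/n² = 14 × 5²/4² = 22 eV

22 eV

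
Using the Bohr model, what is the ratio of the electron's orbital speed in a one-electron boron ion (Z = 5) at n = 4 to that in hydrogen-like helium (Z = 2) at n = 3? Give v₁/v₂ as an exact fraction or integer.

15/8

v ∝ Z^1 · n^-1
v₁/v₂ = (5/2)^1 · (4/3)^-1 = 15/8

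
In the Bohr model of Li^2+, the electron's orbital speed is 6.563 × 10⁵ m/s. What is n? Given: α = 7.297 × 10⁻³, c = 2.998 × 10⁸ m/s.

v_n = Zαc/n ⇒ n = Zαc/v = 3 × 0.007297 × 2.998 × 10⁸ / 6.563 × 10⁵ ≈ 10.00
n = 10

10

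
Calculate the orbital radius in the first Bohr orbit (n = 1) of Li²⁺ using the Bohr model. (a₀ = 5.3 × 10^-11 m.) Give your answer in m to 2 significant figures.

r_n = n²a₀/Z = 1² × 5.3 × 10^-11 / 3
    = 1 × 5.3 × 10^-11 / 3 = 1.8 × 10^-11 m

1.8 × 10^-11 m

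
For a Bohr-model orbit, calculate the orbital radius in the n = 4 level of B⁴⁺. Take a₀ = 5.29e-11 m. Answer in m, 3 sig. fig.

r_n = n²a₀/Z = 4² × 5.29e-11 / 5
    = 16 × 5.29e-11 / 5 = 1.69e-10 m

1.69e-10 m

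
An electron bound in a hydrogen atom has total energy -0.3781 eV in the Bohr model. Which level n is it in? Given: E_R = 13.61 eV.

E_n = −E_R Z²/n² ⇒ n² = E_R Z²/(−E_n) = 13.61 × 1² / 0.3781 ≈ 36.00
n = 6

6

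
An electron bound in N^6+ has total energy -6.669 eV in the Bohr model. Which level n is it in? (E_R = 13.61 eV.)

E_n = −E_R Z²/n² ⇒ n² = E_R Z²/(−E_n) = 13.61 × 7² / 6.669 ≈ 100.00
n = 10

10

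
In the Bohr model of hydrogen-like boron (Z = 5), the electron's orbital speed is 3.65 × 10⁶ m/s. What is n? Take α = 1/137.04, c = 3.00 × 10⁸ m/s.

3

v_n = Zαc/n ⇒ n = Zαc/v = 5 × 0.00730 × 3.00 × 10⁸ / 3.65 × 10⁶ ≈ 3.00
n = 3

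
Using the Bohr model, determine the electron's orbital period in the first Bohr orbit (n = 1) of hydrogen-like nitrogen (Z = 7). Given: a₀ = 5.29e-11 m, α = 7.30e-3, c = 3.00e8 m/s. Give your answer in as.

3.10 as

r = n²a₀/Z = 1²·5.29e-11/7 = 7.56e-12 m
v = Zαc/n = 7·0.00730·3.00e8/1 = 1.53e7 m/s
T = 2πr/v = 3.10e-18 s = 3.10 as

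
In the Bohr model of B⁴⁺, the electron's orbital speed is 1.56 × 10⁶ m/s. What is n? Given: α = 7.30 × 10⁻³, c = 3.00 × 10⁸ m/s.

v_n = Zαc/n ⇒ n = Zαc/v = 5 × 0.00730 × 3.00 × 10⁸ / 1.56 × 10⁶ ≈ 7.02
n = 7

7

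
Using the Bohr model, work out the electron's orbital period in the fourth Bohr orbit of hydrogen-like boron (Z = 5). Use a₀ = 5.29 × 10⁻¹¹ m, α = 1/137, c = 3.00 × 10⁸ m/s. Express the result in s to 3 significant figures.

r = n²a₀/Z = 4²·5.29 × 10⁻¹¹/5 = 1.69 × 10⁻¹⁰ m
v = Zαc/n = 5·0.00730·3.00 × 10⁸/4 = 2.74 × 10⁶ m/s
T = 2πr/v = 3.89 × 10⁻¹⁶ s

3.89 × 10⁻¹⁶ s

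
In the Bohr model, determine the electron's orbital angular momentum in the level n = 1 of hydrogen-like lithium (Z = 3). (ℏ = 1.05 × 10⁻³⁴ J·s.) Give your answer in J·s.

L_n = nℏ = 1 × 1.05 × 10⁻³⁴ = 1.05 × 10⁻³⁴ J·s

1.05 × 10⁻³⁴ J·s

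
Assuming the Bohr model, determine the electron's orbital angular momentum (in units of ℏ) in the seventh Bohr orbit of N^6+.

7

L_n = nℏ, so L/ℏ = n = 7.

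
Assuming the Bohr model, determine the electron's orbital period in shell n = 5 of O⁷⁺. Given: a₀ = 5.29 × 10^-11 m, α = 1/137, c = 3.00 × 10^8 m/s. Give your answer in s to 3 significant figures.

2.96 × 10^-16 s

r = n²a₀/Z = 5²·5.29 × 10^-11/8 = 1.65 × 10^-10 m
v = Zαc/n = 8·0.00730·3.00 × 10^8/5 = 3.50 × 10^6 m/s
T = 2πr/v = 2.96 × 10^-16 s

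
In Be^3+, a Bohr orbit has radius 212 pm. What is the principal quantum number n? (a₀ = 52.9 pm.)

4

r_n = n²a₀/Z ⇒ n² = rZ/a₀ = 212 × 4 / 52.9 ≈ 16.03
n = 4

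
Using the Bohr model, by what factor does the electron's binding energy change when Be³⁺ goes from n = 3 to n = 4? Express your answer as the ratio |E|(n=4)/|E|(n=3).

|E| ∝ Z^2 · n^-2; with Z fixed, |E| ∝ n^-2.
|E|(n=4)/|E|(n=3) = (4/3)^-2 = 9/16

9/16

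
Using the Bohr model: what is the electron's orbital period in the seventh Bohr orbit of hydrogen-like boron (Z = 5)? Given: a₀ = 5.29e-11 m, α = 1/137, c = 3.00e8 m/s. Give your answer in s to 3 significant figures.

r = n²a₀/Z = 7²·5.29e-11/5 = 5.18e-10 m
v = Zαc/n = 5·0.00730·3.00e8/7 = 1.56e6 m/s
T = 2πr/v = 2.08e-15 s

2.08e-15 s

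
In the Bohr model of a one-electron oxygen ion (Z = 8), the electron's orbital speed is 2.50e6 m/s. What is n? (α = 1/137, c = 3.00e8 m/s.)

v_n = Zαc/n ⇒ n = Zαc/v = 8 × 0.00730 × 3.00e8 / 2.50e6 ≈ 7.01
n = 7

7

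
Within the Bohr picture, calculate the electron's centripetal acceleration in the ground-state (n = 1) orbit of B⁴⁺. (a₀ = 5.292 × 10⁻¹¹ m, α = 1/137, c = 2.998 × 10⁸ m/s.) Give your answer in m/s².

r = n²a₀/Z = 1.058 × 10⁻¹¹ m, v = Zαc/n = 1.094 × 10⁷ m/s
a = v²/r = (1.094 × 10⁷)² / 1.058 × 10⁻¹¹ = 1.131 × 10²⁵ m/s²

1.131 × 10²⁵ m/s²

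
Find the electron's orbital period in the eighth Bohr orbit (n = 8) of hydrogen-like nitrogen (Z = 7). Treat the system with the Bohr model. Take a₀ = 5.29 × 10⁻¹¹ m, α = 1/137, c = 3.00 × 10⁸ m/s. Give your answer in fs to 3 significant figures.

r = n²a₀/Z = 8²·5.29 × 10⁻¹¹/7 = 4.84 × 10⁻¹⁰ m
v = Zαc/n = 7·0.00730·3.00 × 10⁸/8 = 1.92 × 10⁶ m/s
T = 2πr/v = 1.59 × 10⁻¹⁵ s = 1.59 fs

1.59 fs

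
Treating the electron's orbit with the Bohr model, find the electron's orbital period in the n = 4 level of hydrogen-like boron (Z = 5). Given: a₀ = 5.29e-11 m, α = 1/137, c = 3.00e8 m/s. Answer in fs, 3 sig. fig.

r = n²a₀/Z = 4²·5.29e-11/5 = 1.69e-10 m
v = Zαc/n = 5·0.00730·3.00e8/4 = 2.74e6 m/s
T = 2πr/v = 3.89e-16 s = 0.389 fs

0.389 fs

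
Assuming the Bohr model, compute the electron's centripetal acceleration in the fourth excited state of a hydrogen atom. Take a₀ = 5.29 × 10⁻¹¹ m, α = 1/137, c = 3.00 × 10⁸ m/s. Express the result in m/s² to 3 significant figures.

1.45 × 10²⁰ m/s²

r = n²a₀/Z = 1.32 × 10⁻⁹ m, v = Zαc/n = 4.38 × 10⁵ m/s
a = v²/r = (4.38 × 10⁵)² / 1.32 × 10⁻⁹ = 1.45 × 10²⁰ m/s²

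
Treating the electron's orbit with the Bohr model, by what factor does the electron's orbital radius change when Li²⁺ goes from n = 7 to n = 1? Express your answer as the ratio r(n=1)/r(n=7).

1/49

r ∝ Z^-1 · n^2; with Z fixed, r ∝ n^2.
r(n=1)/r(n=7) = (1/7)^2 = 1/49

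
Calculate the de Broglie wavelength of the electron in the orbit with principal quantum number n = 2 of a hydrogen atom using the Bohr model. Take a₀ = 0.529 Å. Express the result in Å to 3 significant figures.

6.65 Å

The Bohr quantisation condition is nλ = 2πr_n.
r_n = n²a₀/Z = 2.12 Å
λ = 2πr_n/n = 2π·2.12/2 = 6.65 Å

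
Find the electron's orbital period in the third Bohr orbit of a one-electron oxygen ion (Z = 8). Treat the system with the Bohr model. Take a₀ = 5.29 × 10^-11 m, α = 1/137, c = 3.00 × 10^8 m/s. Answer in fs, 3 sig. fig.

0.0640 fs

r = n²a₀/Z = 3²·5.29 × 10^-11/8 = 5.95 × 10^-11 m
v = Zαc/n = 8·0.00730·3.00 × 10^8/3 = 5.84 × 10^6 m/s
T = 2πr/v = 6.40 × 10^-17 s = 0.0640 fs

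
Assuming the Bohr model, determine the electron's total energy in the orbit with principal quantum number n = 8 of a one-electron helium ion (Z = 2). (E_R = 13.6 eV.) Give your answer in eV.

-0.850 eV

E_n = −E_R·Z²/n² = −13.6 × 2²/8² = -0.850 eV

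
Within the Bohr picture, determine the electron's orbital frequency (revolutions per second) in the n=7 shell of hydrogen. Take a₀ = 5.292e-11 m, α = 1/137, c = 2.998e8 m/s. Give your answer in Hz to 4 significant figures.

r = n²a₀/Z = 2.593e-9 m, v = Zαc/n = 3.126e5 m/s
f = v/(2πr) = 1.919e13 Hz

1.919e13 Hz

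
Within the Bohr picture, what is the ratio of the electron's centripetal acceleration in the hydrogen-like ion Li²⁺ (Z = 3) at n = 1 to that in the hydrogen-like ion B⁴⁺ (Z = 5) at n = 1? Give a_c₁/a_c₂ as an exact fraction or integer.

27/125

a_c ∝ Z^3 · n^-4
a_c₁/a_c₂ = (3/5)^3 · (1/1)^-4 = 27/125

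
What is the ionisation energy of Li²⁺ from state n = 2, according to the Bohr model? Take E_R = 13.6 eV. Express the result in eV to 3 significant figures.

30.6 eV

E_n = −E_R·Z²/n² = −13.6 × 3²/2² eV = -30.6 eV
Ionisation energy = −E_n = 30.6 eV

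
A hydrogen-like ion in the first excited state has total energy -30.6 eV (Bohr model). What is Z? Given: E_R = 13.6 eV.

E_n = −E_R Z²/n² ⇒ Z² = −E_n n²/E_R = 30.6 × 2² / 13.6 ≈ 9.00
Z = 3

3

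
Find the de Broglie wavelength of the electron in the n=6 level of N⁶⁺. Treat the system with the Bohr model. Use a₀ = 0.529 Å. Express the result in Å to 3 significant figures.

The Bohr quantisation condition is nλ = 2πr_n.
r_n = n²a₀/Z = 2.72 Å
λ = 2πr_n/n = 2π·2.72/6 = 2.85 Å

2.85 Å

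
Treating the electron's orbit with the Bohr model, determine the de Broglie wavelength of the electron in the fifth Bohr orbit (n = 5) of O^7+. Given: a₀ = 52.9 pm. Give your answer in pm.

The Bohr quantisation condition is nλ = 2πr_n.
r_n = n²a₀/Z = 165 pm
λ = 2πr_n/n = 2π·165/5 = 208 pm

208 pm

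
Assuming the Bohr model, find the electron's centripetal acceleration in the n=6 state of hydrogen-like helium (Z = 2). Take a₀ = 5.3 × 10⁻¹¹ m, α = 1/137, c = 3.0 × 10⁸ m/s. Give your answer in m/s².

5.6 × 10²⁰ m/s²

r = n²a₀/Z = 9.5 × 10⁻¹⁰ m, v = Zαc/n = 7.3 × 10⁵ m/s
a = v²/r = (7.3 × 10⁵)² / 9.5 × 10⁻¹⁰ = 5.6 × 10²⁰ m/s²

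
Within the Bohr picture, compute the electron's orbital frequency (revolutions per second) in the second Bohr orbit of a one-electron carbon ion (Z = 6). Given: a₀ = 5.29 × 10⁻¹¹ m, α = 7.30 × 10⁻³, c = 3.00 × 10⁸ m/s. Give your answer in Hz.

r = n²a₀/Z = 3.53 × 10⁻¹¹ m, v = Zαc/n = 6.57 × 10⁶ m/s
f = v/(2πr) = 2.96 × 10¹⁶ Hz

2.96 × 10¹⁶ Hz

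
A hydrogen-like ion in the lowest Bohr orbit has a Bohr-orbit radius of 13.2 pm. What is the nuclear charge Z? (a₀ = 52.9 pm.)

r_n = n²a₀/Z ⇒ Z = n²a₀/r = 1² × 52.9 / 13.2 ≈ 4.01
Z = 4

4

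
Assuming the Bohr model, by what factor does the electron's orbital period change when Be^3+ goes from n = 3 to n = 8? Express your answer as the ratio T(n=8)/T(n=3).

512/27

T ∝ Z^-2 · n^3; with Z fixed, T ∝ n^3.
T(n=8)/T(n=3) = (8/3)^3 = 512/27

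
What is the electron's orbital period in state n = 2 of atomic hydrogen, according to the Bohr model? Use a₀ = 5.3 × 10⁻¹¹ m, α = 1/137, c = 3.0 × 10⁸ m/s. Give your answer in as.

r = n²a₀/Z = 2²·5.3 × 10⁻¹¹/1 = 2.1 × 10⁻¹⁰ m
v = Zαc/n = 1·0.0073·3.0 × 10⁸/2 = 1.1 × 10⁶ m/s
T = 2πr/v = 1.2 × 10⁻¹⁵ s = 1200 as

1200 as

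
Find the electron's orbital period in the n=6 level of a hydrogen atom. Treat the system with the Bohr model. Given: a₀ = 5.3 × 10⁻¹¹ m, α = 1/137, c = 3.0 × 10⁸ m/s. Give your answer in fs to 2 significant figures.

r = n²a₀/Z = 6²·5.3 × 10⁻¹¹/1 = 1.9 × 10⁻⁹ m
v = Zαc/n = 1·0.0073·3.0 × 10⁸/6 = 3.6 × 10⁵ m/s
T = 2πr/v = 3.3 × 10⁻¹⁴ s = 33 fs

33 fs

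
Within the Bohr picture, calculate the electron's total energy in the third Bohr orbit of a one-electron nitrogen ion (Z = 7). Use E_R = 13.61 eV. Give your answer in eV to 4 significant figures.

-74.10 eV

E_n = −E_R·Z²/n² = −13.61 × 7²/3² = -74.10 eV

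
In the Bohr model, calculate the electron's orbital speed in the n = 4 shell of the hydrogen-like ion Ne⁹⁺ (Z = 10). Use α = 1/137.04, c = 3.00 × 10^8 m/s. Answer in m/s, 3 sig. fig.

5.47 × 10^6 m/s

v_n = Zαc/n = 10 × 0.00730 × 3.00 × 10^8 / 4
    = 5.47 × 10^6 m/s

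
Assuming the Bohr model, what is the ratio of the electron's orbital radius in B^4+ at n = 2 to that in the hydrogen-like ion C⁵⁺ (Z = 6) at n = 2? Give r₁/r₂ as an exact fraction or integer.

6/5

r ∝ Z^-1 · n^2
r₁/r₂ = (5/6)^-1 · (2/2)^2 = 6/5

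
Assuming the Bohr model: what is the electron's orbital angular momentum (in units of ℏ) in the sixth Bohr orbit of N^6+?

6

L_n = nℏ, so L/ℏ = n = 6.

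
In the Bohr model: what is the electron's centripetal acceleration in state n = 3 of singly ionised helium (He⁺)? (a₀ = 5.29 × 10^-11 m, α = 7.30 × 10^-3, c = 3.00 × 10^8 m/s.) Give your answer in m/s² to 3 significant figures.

r = n²a₀/Z = 2.38 × 10^-10 m, v = Zαc/n = 1.46 × 10^6 m/s
a = v²/r = (1.46 × 10^6)² / 2.38 × 10^-10 = 8.95 × 10^21 m/s²

8.95 × 10^21 m/s²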